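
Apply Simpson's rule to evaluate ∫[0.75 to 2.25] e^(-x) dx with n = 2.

f(x) = e^(-x)
a = 0.75, b = 2.25, n = 2
h = (b - a)/n = 0.750000

Simpson's rule: (h/3)[f(x₀) + 4f(x₁) + 2f(x₂) + ... + f(xₙ)]

x_0 = 0.7500, f(x_0) = 0.472367, coefficient = 1
x_1 = 1.5000, f(x_1) = 0.223130, coefficient = 4
x_2 = 2.2500, f(x_2) = 0.105399, coefficient = 1

I ≈ (0.750000/3) × 1.470286 = 0.367572
Exact value: 0.366967
Error: 0.000604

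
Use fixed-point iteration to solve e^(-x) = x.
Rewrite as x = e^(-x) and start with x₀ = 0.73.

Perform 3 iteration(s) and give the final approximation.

Equation: e^(-x) = x
Fixed-point form: x = e^(-x)
x₀ = 0.73

x_1 = g(0.730000) = 0.481909
x_2 = g(0.481909) = 0.617603
x_3 = g(0.617603) = 0.539235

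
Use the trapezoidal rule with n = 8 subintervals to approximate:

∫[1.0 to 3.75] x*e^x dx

f(x) = x*e^x
a = 1.0, b = 3.75, n = 8
h = (b - a)/n = 0.343750

Trapezoidal rule: (h/2)[f(x₀) + 2f(x₁) + 2f(x₂) + ... + f(xₙ)]

x_0 = 1.0000, f(x_0) = 2.718282, coefficient = 1
x_1 = 1.3438, f(x_1) = 5.151120, coefficient = 2
x_2 = 1.6875, f(x_2) = 9.122539, coefficient = 2
x_3 = 2.0312, f(x_3) = 15.485458, coefficient = 2
x_4 = 2.3750, f(x_4) = 25.533656, coefficient = 2
x_5 = 2.7188, f(x_5) = 41.219944, coefficient = 2
x_6 = 3.0625, f(x_6) = 65.479137, coefficient = 2
x_7 = 3.4062, f(x_7) = 102.705121, coefficient = 2
x_8 = 3.7500, f(x_8) = 159.454058, coefficient = 1

I ≈ (0.343750/2) × 691.566290 = 118.862956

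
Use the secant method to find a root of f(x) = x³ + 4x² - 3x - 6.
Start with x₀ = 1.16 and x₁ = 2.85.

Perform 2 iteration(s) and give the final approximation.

f(x) = x³ + 4x² - 3x - 6
x₀ = 1.16, x₁ = 2.85

Secant formula: x_{n+1} = x_n - f(x_n)(x_n - x_{n-1})/(f(x_n) - f(x_{n-1}))

Iteration 1:
  f(1.160000) = -2.536704
  f(2.850000) = 41.089125
  x_2 = 2.850000 - 41.089125×(2.850000 - 1.160000)/(41.089125 - (-2.536704))
       = 1.258268
Iteration 2:
  f(2.850000) = 41.089125
  f(1.258268) = -1.449711
  x_3 = 1.258268 - (-1.449711)×(1.258268 - 2.850000)/(-1.449711 - 41.089125)
       = 1.312514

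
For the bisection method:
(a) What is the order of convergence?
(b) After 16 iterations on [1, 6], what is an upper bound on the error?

(a) Bisection has linear (order 1) convergence; the error is halved each step.

(b) Error bound = (b-a)/2^n = (6 - 1)/2^{16}
    = 5/2^{16}

(a) 1 (linear); (b) error ≤ 7.63e-05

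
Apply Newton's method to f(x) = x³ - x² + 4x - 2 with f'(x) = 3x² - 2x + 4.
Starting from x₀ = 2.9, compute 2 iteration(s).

f(x) = x³ - x² + 4x - 2
f'(x) = 3x² - 2x + 4
x₀ = 2.9

Newton-Raphson formula: x_{n+1} = x_n - f(x_n)/f'(x_n)

Iteration 1:
  f(2.900000) = 25.579000
  f'(2.900000) = 23.430000
  x_1 = 2.900000 - 25.579000/23.430000 = 1.808280
Iteration 2:
  f(1.808280) = 7.876096
  f'(1.808280) = 10.193070
  x_2 = 1.808280 - 7.876096/10.193070 = 1.035589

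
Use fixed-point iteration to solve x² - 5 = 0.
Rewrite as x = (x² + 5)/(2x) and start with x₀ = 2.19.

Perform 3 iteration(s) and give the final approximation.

Equation: x² - 5 = 0
Fixed-point form: x = (x² + 5)/(2x)
x₀ = 2.19

x_1 = g(2.190000) = 2.236553
x_2 = g(2.236553) = 2.236068
x_3 = g(2.236068) = 2.236068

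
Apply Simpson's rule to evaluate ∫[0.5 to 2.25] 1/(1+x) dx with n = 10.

f(x) = 1/(1+x)
a = 0.5, b = 2.25, n = 10
h = (b - a)/n = 0.175000

Simpson's rule: (h/3)[f(x₀) + 4f(x₁) + 2f(x₂) + ... + f(xₙ)]

x_0 = 0.5000, f(x_0) = 0.666667, coefficient = 1
x_1 = 0.6750, f(x_1) = 0.597015, coefficient = 4
x_2 = 0.8500, f(x_2) = 0.540541, coefficient = 2
x_3 = 1.0250, f(x_3) = 0.493827, coefficient = 4
x_4 = 1.2000, f(x_4) = 0.454545, coefficient = 2
x_5 = 1.3750, f(x_5) = 0.421053, coefficient = 4
x_6 = 1.5500, f(x_6) = 0.392157, coefficient = 2
x_7 = 1.7250, f(x_7) = 0.366972, coefficient = 4
x_8 = 1.9000, f(x_8) = 0.344828, coefficient = 2
x_9 = 2.0750, f(x_9) = 0.325203, coefficient = 4
x_10 = 2.2500, f(x_10) = 0.307692, coefficient = 1

I ≈ (0.175000/3) × 13.254782 = 0.773196
Exact value: 0.773190
Error: 0.000006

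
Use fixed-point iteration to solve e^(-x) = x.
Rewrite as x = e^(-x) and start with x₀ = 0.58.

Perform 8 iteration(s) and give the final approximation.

Equation: e^(-x) = x
Fixed-point form: x = e^(-x)
x₀ = 0.58

x_1 = g(0.580000) = 0.559898
x_2 = g(0.559898) = 0.571267
x_3 = g(0.571267) = 0.564809
x_4 = g(0.564809) = 0.568469
x_5 = g(0.568469) = 0.566392
x_6 = g(0.566392) = 0.567569
x_7 = g(0.567569) = 0.566902
x_8 = g(0.566902) = 0.567280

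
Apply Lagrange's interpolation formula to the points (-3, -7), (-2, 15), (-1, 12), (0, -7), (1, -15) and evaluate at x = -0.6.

Lagrange interpolation formula:
P(x) = Σ yᵢ × Lᵢ(x)
where Lᵢ(x) = Π_{j≠i} (x - xⱼ)/(xᵢ - xⱼ)

L_0(-0.6) = (-0.6 - (-2))/(-3 - (-2)) × (-0.6 - (-1))/(-3 - (-1)) × (-0.6 - 0)/(-3 - 0) × (-0.6 - 1)/(-3 - 1) = 0.022400
L_1(-0.6) = (-0.6 - (-3))/(-2 - (-3)) × (-0.6 - (-1))/(-2 - (-1)) × (-0.6 - 0)/(-2 - 0) × (-0.6 - 1)/(-2 - 1) = -0.153600
L_2(-0.6) = (-0.6 - (-3))/(-1 - (-3)) × (-0.6 - (-2))/(-1 - (-2)) × (-0.6 - 0)/(-1 - 0) × (-0.6 - 1)/(-1 - 1) = 0.806400
L_3(-0.6) = (-0.6 - (-3))/(0 - (-3)) × (-0.6 - (-2))/(0 - (-2)) × (-0.6 - (-1))/(0 - (-1)) × (-0.6 - 1)/(0 - 1) = 0.358400
L_4(-0.6) = (-0.6 - (-3))/(1 - (-3)) × (-0.6 - (-2))/(1 - (-2)) × (-0.6 - (-1))/(1 - (-1)) × (-0.6 - 0)/(1 - 0) = -0.033600

P(-0.6) = (-7)×L_0(-0.6) + 15×L_1(-0.6) + 12×L_2(-0.6) + (-7)×L_3(-0.6) + (-15)×L_4(-0.6)
P(-0.6) = 5.211200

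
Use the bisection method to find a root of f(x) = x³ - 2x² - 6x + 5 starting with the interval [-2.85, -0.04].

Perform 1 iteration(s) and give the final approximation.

f(x) = x³ - 2x² - 6x + 5
Initial interval: [-2.85, -0.04]

Iteration 1:
  c_1 = (-2.850000 + (-0.040000))/2 = -1.445000
  f(c_1) = f(-1.445000) = 6.476754
  f(a) × f(c) < 0, new interval: [-2.850000, -1.445000]

After 1 iteration(s), the approximation is c_1 = -1.445000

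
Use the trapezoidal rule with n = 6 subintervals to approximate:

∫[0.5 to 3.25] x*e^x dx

f(x) = x*e^x
a = 0.5, b = 3.25, n = 6
h = (b - a)/n = 0.458333

Trapezoidal rule: (h/2)[f(x₀) + 2f(x₁) + 2f(x₂) + ... + f(xₙ)]

x_0 = 0.5000, f(x_0) = 0.824361, coefficient = 1
x_1 = 0.9583, f(x_1) = 2.498708, coefficient = 2
x_2 = 1.4167, f(x_2) = 5.841417, coefficient = 2
x_3 = 1.8750, f(x_3) = 12.226536, coefficient = 2
x_4 = 2.3333, f(x_4) = 24.061937, coefficient = 2
x_5 = 2.7917, f(x_5) = 45.526995, coefficient = 2
x_6 = 3.2500, f(x_6) = 83.818605, coefficient = 1

I ≈ (0.458333/2) × 264.954150 = 60.718659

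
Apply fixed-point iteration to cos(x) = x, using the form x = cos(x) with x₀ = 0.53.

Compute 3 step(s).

Equation: cos(x) = x
Fixed-point form: x = cos(x)
x₀ = 0.53

x_1 = g(0.530000) = 0.862807
x_2 = g(0.862807) = 0.650308
x_3 = g(0.650308) = 0.795898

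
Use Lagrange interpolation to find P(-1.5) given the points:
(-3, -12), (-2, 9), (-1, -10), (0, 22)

Lagrange interpolation formula:
P(x) = Σ yᵢ × Lᵢ(x)
where Lᵢ(x) = Π_{j≠i} (x - xⱼ)/(xᵢ - xⱼ)

L_0(-1.5) = (-1.5 - (-2))/(-3 - (-2)) × (-1.5 - (-1))/(-3 - (-1)) × (-1.5 - 0)/(-3 - 0) = -0.062500
L_1(-1.5) = (-1.5 - (-3))/(-2 - (-3)) × (-1.5 - (-1))/(-2 - (-1)) × (-1.5 - 0)/(-2 - 0) = 0.562500
L_2(-1.5) = (-1.5 - (-3))/(-1 - (-3)) × (-1.5 - (-2))/(-1 - (-2)) × (-1.5 - 0)/(-1 - 0) = 0.562500
L_3(-1.5) = (-1.5 - (-3))/(0 - (-3)) × (-1.5 - (-2))/(0 - (-2)) × (-1.5 - (-1))/(0 - (-1)) = -0.062500

P(-1.5) = (-12)×L_0(-1.5) + 9×L_1(-1.5) + (-10)×L_2(-1.5) + 22×L_3(-1.5)
P(-1.5) = -1.187500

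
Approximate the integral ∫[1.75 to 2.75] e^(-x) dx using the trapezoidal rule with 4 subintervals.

f(x) = e^(-x)
a = 1.75, b = 2.75, n = 4
h = (b - a)/n = 0.250000

Trapezoidal rule: (h/2)[f(x₀) + 2f(x₁) + 2f(x₂) + ... + f(xₙ)]

x_0 = 1.7500, f(x_0) = 0.173774, coefficient = 1
x_1 = 2.0000, f(x_1) = 0.135335, coefficient = 2
x_2 = 2.2500, f(x_2) = 0.105399, coefficient = 2
x_3 = 2.5000, f(x_3) = 0.082085, coefficient = 2
x_4 = 2.7500, f(x_4) = 0.063928, coefficient = 1

I ≈ (0.250000/2) × 0.883341 = 0.110418
Exact value: 0.109846
Error: 0.000572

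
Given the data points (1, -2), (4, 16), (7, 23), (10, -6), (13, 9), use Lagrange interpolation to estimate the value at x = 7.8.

Lagrange interpolation formula:
P(x) = Σ yᵢ × Lᵢ(x)
where Lᵢ(x) = Π_{j≠i} (x - xⱼ)/(xᵢ - xⱼ)

L_0(7.8) = (7.8 - 4)/(1 - 4) × (7.8 - 7)/(1 - 7) × (7.8 - 10)/(1 - 10) × (7.8 - 13)/(1 - 13) = 0.017890
L_1(7.8) = (7.8 - 1)/(4 - 1) × (7.8 - 7)/(4 - 7) × (7.8 - 10)/(4 - 10) × (7.8 - 13)/(4 - 13) = -0.128053
L_2(7.8) = (7.8 - 1)/(7 - 1) × (7.8 - 4)/(7 - 4) × (7.8 - 10)/(7 - 10) × (7.8 - 13)/(7 - 13) = 0.912375
L_3(7.8) = (7.8 - 1)/(10 - 1) × (7.8 - 4)/(10 - 4) × (7.8 - 7)/(10 - 7) × (7.8 - 13)/(10 - 13) = 0.221182
L_4(7.8) = (7.8 - 1)/(13 - 1) × (7.8 - 4)/(13 - 4) × (7.8 - 7)/(13 - 7) × (7.8 - 10)/(13 - 10) = -0.023394

P(7.8) = (-2)×L_0(7.8) + 16×L_1(7.8) + 23×L_2(7.8) + (-6)×L_3(7.8) + 9×L_4(7.8)
P(7.8) = 17.362370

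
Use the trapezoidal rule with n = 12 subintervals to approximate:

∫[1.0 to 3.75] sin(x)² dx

f(x) = sin(x)²
a = 1.0, b = 3.75, n = 12
h = (b - a)/n = 0.229167

Trapezoidal rule: (h/2)[f(x₀) + 2f(x₁) + 2f(x₂) + ... + f(xₙ)]

x_0 = 1.0000, f(x_0) = 0.708073, coefficient = 1
x_1 = 1.2292, f(x_1) = 0.887760, coefficient = 2
x_2 = 1.4583, f(x_2) = 0.987405, coefficient = 2
x_3 = 1.6875, f(x_3) = 0.986442, coefficient = 2
x_4 = 1.9167, f(x_4) = 0.885068, coefficient = 2
x_5 = 2.1458, f(x_5) = 0.704210, coefficient = 2
x_6 = 2.3750, f(x_6) = 0.481199, coefficient = 2
x_7 = 2.6042, f(x_7) = 0.262069, coefficient = 2
x_8 = 2.8333, f(x_8) = 0.092052, coefficient = 2
x_9 = 3.0625, f(x_9) = 0.006243, coefficient = 2
x_10 = 3.2917, f(x_10) = 0.022354, coefficient = 2
x_11 = 3.5208, f(x_11) = 0.137059, coefficient = 2
x_12 = 3.7500, f(x_12) = 0.326682, coefficient = 1

I ≈ (0.229167/2) × 11.938476 = 1.367950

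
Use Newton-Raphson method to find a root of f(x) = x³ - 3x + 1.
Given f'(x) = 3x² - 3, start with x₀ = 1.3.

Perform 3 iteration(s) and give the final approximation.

f(x) = x³ - 3x + 1
f'(x) = 3x² - 3
x₀ = 1.3

Newton-Raphson formula: x_{n+1} = x_n - f(x_n)/f'(x_n)

Iteration 1:
  f(1.300000) = -0.703000
  f'(1.300000) = 2.070000
  x_1 = 1.300000 - (-0.703000)/2.070000 = 1.639614
Iteration 2:
  f(1.639614) = 0.488986
  f'(1.639614) = 5.064998
  x_2 = 1.639614 - 0.488986/5.064998 = 1.543071
Iteration 3:
  f(1.543071) = 0.044946
  f'(1.543071) = 4.143208
  x_3 = 1.543071 - 0.044946/4.143208 = 1.532223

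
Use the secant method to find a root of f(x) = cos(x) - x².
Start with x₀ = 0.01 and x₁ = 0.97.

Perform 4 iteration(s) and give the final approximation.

f(x) = cos(x) - x²
x₀ = 0.01, x₁ = 0.97

Secant formula: x_{n+1} = x_n - f(x_n)(x_n - x_{n-1})/(f(x_n) - f(x_{n-1}))

Iteration 1:
  f(0.010000) = 0.999850
  f(0.970000) = -0.375600
  x_2 = 0.970000 - (-0.375600)×(0.970000 - 0.010000)/(-0.375600 - 0.999850)
       = 0.707848
Iteration 2:
  f(0.970000) = -0.375600
  f(0.707848) = 0.258713
  x_3 = 0.707848 - 0.258713×(0.707848 - 0.970000)/(0.258713 - (-0.375600))
       = 0.814770
Iteration 3:
  f(0.707848) = 0.258713
  f(0.814770) = 0.022185
  x_4 = 0.814770 - 0.022185×(0.814770 - 0.707848)/(0.022185 - 0.258713)
       = 0.824799
Iteration 4:
  f(0.814770) = 0.022185
  f(0.824799) = -0.001589
  x_5 = 0.824799 - (-0.001589)×(0.824799 - 0.814770)/(-0.001589 - 0.022185)
       = 0.824129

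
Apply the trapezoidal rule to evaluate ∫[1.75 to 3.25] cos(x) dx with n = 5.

f(x) = cos(x)
a = 1.75, b = 3.25, n = 5
h = (b - a)/n = 0.300000

Trapezoidal rule: (h/2)[f(x₀) + 2f(x₁) + 2f(x₂) + ... + f(xₙ)]

x_0 = 1.7500, f(x_0) = -0.178246, coefficient = 1
x_1 = 2.0500, f(x_1) = -0.461073, coefficient = 2
x_2 = 2.3500, f(x_2) = -0.702713, coefficient = 2
x_3 = 2.6500, f(x_3) = -0.881582, coefficient = 2
x_4 = 2.9500, f(x_4) = -0.981702, coefficient = 2
x_5 = 3.2500, f(x_5) = -0.994130, coefficient = 1

I ≈ (0.300000/2) × -7.226516 = -1.083977
Exact value: -1.092181
Error: 0.008204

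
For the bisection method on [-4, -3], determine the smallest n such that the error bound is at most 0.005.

We need (b-a)/2^n ≤ 0.005
(-3 - (-4))/2^n ≤ 0.005
1/2^n ≤ 0.005
2^n ≥ 200
n ≥ log₂(200) = 7.64
n ≥ 8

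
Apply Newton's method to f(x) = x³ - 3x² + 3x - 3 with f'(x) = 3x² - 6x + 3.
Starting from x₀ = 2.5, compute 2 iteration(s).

f(x) = x³ - 3x² + 3x - 3
f'(x) = 3x² - 6x + 3
x₀ = 2.5

Newton-Raphson formula: x_{n+1} = x_n - f(x_n)/f'(x_n)

Iteration 1:
  f(2.500000) = 1.375000
  f'(2.500000) = 6.750000
  x_1 = 2.500000 - 1.375000/6.750000 = 2.296296
Iteration 2:
  f(2.296296) = 0.178276
  f'(2.296296) = 5.041152
  x_2 = 2.296296 - 0.178276/5.041152 = 2.260932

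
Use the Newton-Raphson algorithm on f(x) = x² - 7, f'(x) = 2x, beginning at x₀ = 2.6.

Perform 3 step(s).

f(x) = x² - 7
f'(x) = 2x
x₀ = 2.6

Newton-Raphson formula: x_{n+1} = x_n - f(x_n)/f'(x_n)

Iteration 1:
  f(2.600000) = -0.240000
  f'(2.600000) = 5.200000
  x_1 = 2.600000 - (-0.240000)/5.200000 = 2.646154
Iteration 2:
  f(2.646154) = 0.002130
  f'(2.646154) = 5.292308
  x_2 = 2.646154 - 0.002130/5.292308 = 2.645751
Iteration 3:
  f(2.645751) = 0.000000
  f'(2.645751) = 5.291503
  x_3 = 2.645751 - 0.000000/5.291503 = 2.645751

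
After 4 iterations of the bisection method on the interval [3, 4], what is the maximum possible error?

Bisection error bound: |error| ≤ (b-a)/2^n
|error| ≤ (4 - 3)/2^4 = 1/2^4
|error| ≤ 0.0625000000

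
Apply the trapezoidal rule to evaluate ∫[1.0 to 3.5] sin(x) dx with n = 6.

f(x) = sin(x)
a = 1.0, b = 3.5, n = 6
h = (b - a)/n = 0.416667

Trapezoidal rule: (h/2)[f(x₀) + 2f(x₁) + 2f(x₂) + ... + f(xₙ)]

x_0 = 1.0000, f(x_0) = 0.841471, coefficient = 1
x_1 = 1.4167, f(x_1) = 0.988146, coefficient = 2
x_2 = 1.8333, f(x_2) = 0.965735, coefficient = 2
x_3 = 2.2500, f(x_3) = 0.778073, coefficient = 2
x_4 = 2.6667, f(x_4) = 0.457273, coefficient = 2
x_5 = 3.0833, f(x_5) = 0.058226, coefficient = 2
x_6 = 3.5000, f(x_6) = -0.350783, coefficient = 1

I ≈ (0.416667/2) × 6.985592 = 1.455332
Exact value: 1.476759
Error: 0.021427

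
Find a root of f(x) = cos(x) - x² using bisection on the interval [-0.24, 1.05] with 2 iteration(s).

f(x) = cos(x) - x²
Initial interval: [-0.24, 1.05]

Iteration 1:
  c_1 = (-0.240000 + 1.050000)/2 = 0.405000
  f(c_1) = f(0.405000) = 0.755077
  f(a) × f(c) ≥ 0, new interval: [0.405000, 1.050000]
Iteration 2:
  c_2 = (0.405000 + 1.050000)/2 = 0.727500
  f(c_2) = f(0.727500) = 0.217583
  f(a) × f(c) ≥ 0, new interval: [0.727500, 1.050000]

After 2 iteration(s), the approximation is c_2 = 0.727500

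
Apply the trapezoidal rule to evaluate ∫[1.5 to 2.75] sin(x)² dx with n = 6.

f(x) = sin(x)²
a = 1.5, b = 2.75, n = 6
h = (b - a)/n = 0.208333

Trapezoidal rule: (h/2)[f(x₀) + 2f(x₁) + 2f(x₂) + ... + f(xₙ)]

x_0 = 1.5000, f(x_0) = 0.994996, coefficient = 1
x_1 = 1.7083, f(x_1) = 0.981203, coefficient = 2
x_2 = 1.9167, f(x_2) = 0.885068, coefficient = 2
x_3 = 2.1250, f(x_3) = 0.723044, coefficient = 2
x_4 = 2.3333, f(x_4) = 0.522853, coefficient = 2
x_5 = 2.5417, f(x_5) = 0.318752, coefficient = 2
x_6 = 2.7500, f(x_6) = 0.145665, coefficient = 1

I ≈ (0.208333/2) × 8.002501 = 0.833594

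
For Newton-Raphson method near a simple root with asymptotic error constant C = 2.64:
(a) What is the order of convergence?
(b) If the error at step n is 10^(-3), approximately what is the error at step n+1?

(a) Newton-Raphson has quadratic (order 2) convergence near simple roots.
    This means |e_{n+1}| ≈ C|e_n|².

(b) With |e_n| = 10^(-3) and C = 2.64:
    |e_{n+1}| ≈ 2.64 × (10^(-3))² = 2.64 × 10^(-6)

(a) 2 (quadratic); (b) |e_{n+1}| ≈ 2.640e-06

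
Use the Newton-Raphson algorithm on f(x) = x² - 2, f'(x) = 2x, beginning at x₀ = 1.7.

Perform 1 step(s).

f(x) = x² - 2
f'(x) = 2x
x₀ = 1.7

Newton-Raphson formula: x_{n+1} = x_n - f(x_n)/f'(x_n)

Iteration 1:
  f(1.700000) = 0.890000
  f'(1.700000) = 3.400000
  x_1 = 1.700000 - 0.890000/3.400000 = 1.438235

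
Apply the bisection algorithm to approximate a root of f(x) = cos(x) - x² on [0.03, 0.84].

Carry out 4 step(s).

f(x) = cos(x) - x²
Initial interval: [0.03, 0.84]

Iteration 1:
  c_1 = (0.030000 + 0.840000)/2 = 0.435000
  f(c_1) = f(0.435000) = 0.717645
  f(a) × f(c) ≥ 0, new interval: [0.435000, 0.840000]
Iteration 2:
  c_2 = (0.435000 + 0.840000)/2 = 0.637500
  f(c_2) = f(0.637500) = 0.397180
  f(a) × f(c) ≥ 0, new interval: [0.637500, 0.840000]
Iteration 3:
  c_3 = (0.637500 + 0.840000)/2 = 0.738750
  f(c_3) = f(0.738750) = 0.193559
  f(a) × f(c) ≥ 0, new interval: [0.738750, 0.840000]
Iteration 4:
  c_4 = (0.738750 + 0.840000)/2 = 0.789375
  f(c_4) = f(0.789375) = 0.081176
  f(a) × f(c) ≥ 0, new interval: [0.789375, 0.840000]

After 4 iteration(s), the approximation is c_4 = 0.789375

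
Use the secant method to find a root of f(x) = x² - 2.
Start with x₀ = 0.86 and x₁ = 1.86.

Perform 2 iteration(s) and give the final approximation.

f(x) = x² - 2
x₀ = 0.86, x₁ = 1.86

Secant formula: x_{n+1} = x_n - f(x_n)(x_n - x_{n-1})/(f(x_n) - f(x_{n-1}))

Iteration 1:
  f(0.860000) = -1.260400
  f(1.860000) = 1.459600
  x_2 = 1.860000 - 1.459600×(1.860000 - 0.860000)/(1.459600 - (-1.260400))
       = 1.323382
Iteration 2:
  f(1.860000) = 1.459600
  f(1.323382) = -0.248659
  x_3 = 1.323382 - (-0.248659)×(1.323382 - 1.860000)/(-0.248659 - 1.459600)
       = 1.401494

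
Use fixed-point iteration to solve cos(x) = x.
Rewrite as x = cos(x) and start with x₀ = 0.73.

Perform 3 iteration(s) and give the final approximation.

Equation: cos(x) = x
Fixed-point form: x = cos(x)
x₀ = 0.73

x_1 = g(0.730000) = 0.745174
x_2 = g(0.745174) = 0.734970
x_3 = g(0.734970) = 0.741851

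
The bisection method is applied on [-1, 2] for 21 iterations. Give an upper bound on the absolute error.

Bisection error bound: |error| ≤ (b-a)/2^n
|error| ≤ (2 - (-1))/2^21 = 3/2^21
|error| ≤ 0.0000014305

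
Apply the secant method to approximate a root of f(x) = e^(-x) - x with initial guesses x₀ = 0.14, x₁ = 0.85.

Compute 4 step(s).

f(x) = e^(-x) - x
x₀ = 0.14, x₁ = 0.85

Secant formula: x_{n+1} = x_n - f(x_n)(x_n - x_{n-1})/(f(x_n) - f(x_{n-1}))

Iteration 1:
  f(0.140000) = 0.729358
  f(0.850000) = -0.422585
  x_2 = 0.850000 - (-0.422585)×(0.850000 - 0.140000)/(-0.422585 - 0.729358)
       = 0.589540
Iteration 2:
  f(0.850000) = -0.422585
  f(0.589540) = -0.034957
  x_3 = 0.589540 - (-0.034957)×(0.589540 - 0.850000)/(-0.034957 - (-0.422585))
       = 0.566051
Iteration 3:
  f(0.589540) = -0.034957
  f(0.566051) = 0.001712
  x_4 = 0.566051 - 0.001712×(0.566051 - 0.589540)/(0.001712 - (-0.034957))
       = 0.567148
Iteration 4:
  f(0.566051) = 0.001712
  f(0.567148) = -0.000007
  x_5 = 0.567148 - (-0.000007)×(0.567148 - 0.566051)/(-0.000007 - 0.001712)
       = 0.567143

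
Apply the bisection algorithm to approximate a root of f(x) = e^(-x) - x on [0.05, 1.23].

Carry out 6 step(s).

f(x) = e^(-x) - x
Initial interval: [0.05, 1.23]

Iteration 1:
  c_1 = (0.050000 + 1.230000)/2 = 0.640000
  f(c_1) = f(0.640000) = -0.112708
  f(a) × f(c) < 0, new interval: [0.050000, 0.640000]
Iteration 2:
  c_2 = (0.050000 + 0.640000)/2 = 0.345000
  f(c_2) = f(0.345000) = 0.363220
  f(a) × f(c) ≥ 0, new interval: [0.345000, 0.640000]
Iteration 3:
  c_3 = (0.345000 + 0.640000)/2 = 0.492500
  f(c_3) = f(0.492500) = 0.118597
  f(a) × f(c) ≥ 0, new interval: [0.492500, 0.640000]
Iteration 4:
  c_4 = (0.492500 + 0.640000)/2 = 0.566250
  f(c_4) = f(0.566250) = 0.001400
  f(a) × f(c) ≥ 0, new interval: [0.566250, 0.640000]
Iteration 5:
  c_5 = (0.566250 + 0.640000)/2 = 0.603125
  f(c_5) = f(0.603125) = -0.056026
  f(a) × f(c) < 0, new interval: [0.566250, 0.603125]
Iteration 6:
  c_6 = (0.566250 + 0.603125)/2 = 0.584688
  f(c_6) = f(0.584688) = -0.027408
  f(a) × f(c) < 0, new interval: [0.566250, 0.584688]

After 6 iteration(s), the approximation is c_6 = 0.584688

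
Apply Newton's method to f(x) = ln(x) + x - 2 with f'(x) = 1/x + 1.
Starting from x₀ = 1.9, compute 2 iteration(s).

f(x) = ln(x) + x - 2
f'(x) = 1/x + 1
x₀ = 1.9

Newton-Raphson formula: x_{n+1} = x_n - f(x_n)/f'(x_n)

Iteration 1:
  f(1.900000) = 0.541854
  f'(1.900000) = 1.526316
  x_1 = 1.900000 - 0.541854/1.526316 = 1.544992
Iteration 2:
  f(1.544992) = -0.019989
  f'(1.544992) = 1.647252
  x_2 = 1.544992 - (-0.019989)/1.647252 = 1.557127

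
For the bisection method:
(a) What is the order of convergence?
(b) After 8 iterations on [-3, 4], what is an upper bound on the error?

(a) Bisection has linear (order 1) convergence; the error is halved each step.

(b) Error bound = (b-a)/2^n = (4 - (-3))/2^{8}
    = 7/2^{8}

(a) 1 (linear); (b) error ≤ 2.73e-02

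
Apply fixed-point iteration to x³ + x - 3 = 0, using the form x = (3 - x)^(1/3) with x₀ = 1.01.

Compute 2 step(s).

Equation: x³ + x - 3 = 0
Fixed-point form: x = (3 - x)^(1/3)
x₀ = 1.01

x_1 = g(1.010000) = 1.257818
x_2 = g(1.257818) = 1.203274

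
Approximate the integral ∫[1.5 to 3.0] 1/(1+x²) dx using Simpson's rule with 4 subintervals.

f(x) = 1/(1+x²)
a = 1.5, b = 3.0, n = 4
h = (b - a)/n = 0.375000

Simpson's rule: (h/3)[f(x₀) + 4f(x₁) + 2f(x₂) + ... + f(xₙ)]

x_0 = 1.5000, f(x_0) = 0.307692, coefficient = 1
x_1 = 1.8750, f(x_1) = 0.221453, coefficient = 4
x_2 = 2.2500, f(x_2) = 0.164948, coefficient = 2
x_3 = 2.6250, f(x_3) = 0.126733, coefficient = 4
x_4 = 3.0000, f(x_4) = 0.100000, coefficient = 1

I ≈ (0.375000/3) × 2.130333 = 0.266292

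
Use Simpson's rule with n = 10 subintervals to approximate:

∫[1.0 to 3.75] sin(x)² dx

f(x) = sin(x)²
a = 1.0, b = 3.75, n = 10
h = (b - a)/n = 0.275000

Simpson's rule: (h/3)[f(x₀) + 4f(x₁) + 2f(x₂) + ... + f(xₙ)]

x_0 = 1.0000, f(x_0) = 0.708073, coefficient = 1
x_1 = 1.2750, f(x_1) = 0.915027, coefficient = 4
x_2 = 1.5500, f(x_2) = 0.999568, coefficient = 2
x_3 = 1.8250, f(x_3) = 0.936760, coefficient = 4
x_4 = 2.1000, f(x_4) = 0.745130, coefficient = 2
x_5 = 2.3750, f(x_5) = 0.481199, coefficient = 4
x_6 = 2.6500, f(x_6) = 0.222813, coefficient = 2
x_7 = 2.9250, f(x_7) = 0.046183, coefficient = 4
x_8 = 3.2000, f(x_8) = 0.003408, coefficient = 2
x_9 = 3.4750, f(x_9) = 0.107102, coefficient = 4
x_10 = 3.7500, f(x_10) = 0.326682, coefficient = 1

I ≈ (0.275000/3) × 14.921679 = 1.367821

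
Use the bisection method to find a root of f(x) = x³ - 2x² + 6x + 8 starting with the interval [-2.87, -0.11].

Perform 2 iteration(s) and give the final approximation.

f(x) = x³ - 2x² + 6x + 8
Initial interval: [-2.87, -0.11]

Iteration 1:
  c_1 = (-2.870000 + (-0.110000))/2 = -1.490000
  f(c_1) = f(-1.490000) = -8.688149
  f(a) × f(c) ≥ 0, new interval: [-1.490000, -0.110000]
Iteration 2:
  c_2 = (-1.490000 + (-0.110000))/2 = -0.800000
  f(c_2) = f(-0.800000) = 1.408000
  f(a) × f(c) < 0, new interval: [-1.490000, -0.800000]

After 2 iteration(s), the approximation is c_2 = -0.800000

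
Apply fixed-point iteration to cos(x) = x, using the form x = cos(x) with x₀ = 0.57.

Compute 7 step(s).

Equation: cos(x) = x
Fixed-point form: x = cos(x)
x₀ = 0.57

x_1 = g(0.570000) = 0.841901
x_2 = g(0.841901) = 0.666046
x_3 = g(0.666046) = 0.786271
x_4 = g(0.786271) = 0.706489
x_5 = g(0.706489) = 0.760646
x_6 = g(0.760646) = 0.724391
x_7 = g(0.724391) = 0.748903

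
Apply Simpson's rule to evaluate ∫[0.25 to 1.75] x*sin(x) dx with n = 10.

f(x) = x*sin(x)
a = 0.25, b = 1.75, n = 10
h = (b - a)/n = 0.150000

Simpson's rule: (h/3)[f(x₀) + 4f(x₁) + 2f(x₂) + ... + f(xₙ)]

x_0 = 0.2500, f(x_0) = 0.061851, coefficient = 1
x_1 = 0.4000, f(x_1) = 0.155767, coefficient = 4
x_2 = 0.5500, f(x_2) = 0.287478, coefficient = 2
x_3 = 0.7000, f(x_3) = 0.450952, coefficient = 4
x_4 = 0.8500, f(x_4) = 0.638588, coefficient = 2
x_5 = 1.0000, f(x_5) = 0.841471, coefficient = 4
x_6 = 1.1500, f(x_6) = 1.049679, coefficient = 2
x_7 = 1.3000, f(x_7) = 1.252626, coefficient = 4
x_8 = 1.4500, f(x_8) = 1.439434, coefficient = 2
x_9 = 1.6000, f(x_9) = 1.599318, coefficient = 4
x_10 = 1.7500, f(x_10) = 1.721975, coefficient = 1

I ≈ (0.150000/3) × 25.814720 = 1.290736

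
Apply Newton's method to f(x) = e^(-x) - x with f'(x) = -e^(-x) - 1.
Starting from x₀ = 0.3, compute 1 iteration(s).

f(x) = e^(-x) - x
f'(x) = -e^(-x) - 1
x₀ = 0.3

Newton-Raphson formula: x_{n+1} = x_n - f(x_n)/f'(x_n)

Iteration 1:
  f(0.300000) = 0.440818
  f'(0.300000) = -1.740818
  x_1 = 0.300000 - 0.440818/(-1.740818) = 0.553225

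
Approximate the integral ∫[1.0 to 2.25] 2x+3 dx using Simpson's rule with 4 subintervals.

f(x) = 2x+3
a = 1.0, b = 2.25, n = 4
h = (b - a)/n = 0.312500

Simpson's rule: (h/3)[f(x₀) + 4f(x₁) + 2f(x₂) + ... + f(xₙ)]

x_0 = 1.0000, f(x_0) = 5.000000, coefficient = 1
x_1 = 1.3125, f(x_1) = 5.625000, coefficient = 4
x_2 = 1.6250, f(x_2) = 6.250000, coefficient = 2
x_3 = 1.9375, f(x_3) = 6.875000, coefficient = 4
x_4 = 2.2500, f(x_4) = 7.500000, coefficient = 1

I ≈ (0.312500/3) × 75.000000 = 7.812500
Exact value: 7.812500
Error: 0.000000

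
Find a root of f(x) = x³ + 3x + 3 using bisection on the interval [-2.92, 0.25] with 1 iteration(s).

f(x) = x³ + 3x + 3
Initial interval: [-2.92, 0.25]

Iteration 1:
  c_1 = (-2.920000 + 0.250000)/2 = -1.335000
  f(c_1) = f(-1.335000) = -3.384270
  f(a) × f(c) ≥ 0, new interval: [-1.335000, 0.250000]

After 1 iteration(s), the approximation is c_1 = -1.335000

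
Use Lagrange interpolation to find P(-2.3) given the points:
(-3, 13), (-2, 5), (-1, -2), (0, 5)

Lagrange interpolation formula:
P(x) = Σ yᵢ × Lᵢ(x)
where Lᵢ(x) = Π_{j≠i} (x - xⱼ)/(xᵢ - xⱼ)

L_0(-2.3) = (-2.3 - (-2))/(-3 - (-2)) × (-2.3 - (-1))/(-3 - (-1)) × (-2.3 - 0)/(-3 - 0) = 0.149500
L_1(-2.3) = (-2.3 - (-3))/(-2 - (-3)) × (-2.3 - (-1))/(-2 - (-1)) × (-2.3 - 0)/(-2 - 0) = 1.046500
L_2(-2.3) = (-2.3 - (-3))/(-1 - (-3)) × (-2.3 - (-2))/(-1 - (-2)) × (-2.3 - 0)/(-1 - 0) = -0.241500
L_3(-2.3) = (-2.3 - (-3))/(0 - (-3)) × (-2.3 - (-2))/(0 - (-2)) × (-2.3 - (-1))/(0 - (-1)) = 0.045500

P(-2.3) = 13×L_0(-2.3) + 5×L_1(-2.3) + (-2)×L_2(-2.3) + 5×L_3(-2.3)
P(-2.3) = 7.886500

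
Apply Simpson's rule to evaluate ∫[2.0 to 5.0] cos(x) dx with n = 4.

f(x) = cos(x)
a = 2.0, b = 5.0, n = 4
h = (b - a)/n = 0.750000

Simpson's rule: (h/3)[f(x₀) + 4f(x₁) + 2f(x₂) + ... + f(xₙ)]

x_0 = 2.0000, f(x_0) = -0.416147, coefficient = 1
x_1 = 2.7500, f(x_1) = -0.924302, coefficient = 4
x_2 = 3.5000, f(x_2) = -0.936457, coefficient = 2
x_3 = 4.2500, f(x_3) = -0.446087, coefficient = 4
x_4 = 5.0000, f(x_4) = 0.283662, coefficient = 1

I ≈ (0.750000/3) × -7.486957 = -1.871739
Exact value: -1.868222
Error: 0.003518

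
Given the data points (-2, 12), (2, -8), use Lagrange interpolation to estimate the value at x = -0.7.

Lagrange interpolation formula:
P(x) = Σ yᵢ × Lᵢ(x)
where Lᵢ(x) = Π_{j≠i} (x - xⱼ)/(xᵢ - xⱼ)

L_0(-0.7) = (-0.7 - 2)/(-2 - 2) = 0.675000
L_1(-0.7) = (-0.7 - (-2))/(2 - (-2)) = 0.325000

P(-0.7) = 12×L_0(-0.7) + (-8)×L_1(-0.7)
P(-0.7) = 5.500000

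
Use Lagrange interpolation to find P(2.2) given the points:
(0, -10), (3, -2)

Lagrange interpolation formula:
P(x) = Σ yᵢ × Lᵢ(x)
where Lᵢ(x) = Π_{j≠i} (x - xⱼ)/(xᵢ - xⱼ)

L_0(2.2) = (2.2 - 3)/(0 - 3) = 0.266667
L_1(2.2) = (2.2 - 0)/(3 - 0) = 0.733333

P(2.2) = (-10)×L_0(2.2) + (-2)×L_1(2.2)
P(2.2) = -4.133333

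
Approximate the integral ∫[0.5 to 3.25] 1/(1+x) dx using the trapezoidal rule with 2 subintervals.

f(x) = 1/(1+x)
a = 0.5, b = 3.25, n = 2
h = (b - a)/n = 1.375000

Trapezoidal rule: (h/2)[f(x₀) + 2f(x₁) + 2f(x₂) + ... + f(xₙ)]

x_0 = 0.5000, f(x_0) = 0.666667, coefficient = 1
x_1 = 1.8750, f(x_1) = 0.347826, coefficient = 2
x_2 = 3.2500, f(x_2) = 0.235294, coefficient = 1

I ≈ (1.375000/2) × 1.597613 = 1.098359
Exact value: 1.041454
Error: 0.056905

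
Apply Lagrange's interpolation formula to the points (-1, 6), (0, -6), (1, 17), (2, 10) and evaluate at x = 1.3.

Lagrange interpolation formula:
P(x) = Σ yᵢ × Lᵢ(x)
where Lᵢ(x) = Π_{j≠i} (x - xⱼ)/(xᵢ - xⱼ)

L_0(1.3) = (1.3 - 0)/(-1 - 0) × (1.3 - 1)/(-1 - 1) × (1.3 - 2)/(-1 - 2) = 0.045500
L_1(1.3) = (1.3 - (-1))/(0 - (-1)) × (1.3 - 1)/(0 - 1) × (1.3 - 2)/(0 - 2) = -0.241500
L_2(1.3) = (1.3 - (-1))/(1 - (-1)) × (1.3 - 0)/(1 - 0) × (1.3 - 2)/(1 - 2) = 1.046500
L_3(1.3) = (1.3 - (-1))/(2 - (-1)) × (1.3 - 0)/(2 - 0) × (1.3 - 1)/(2 - 1) = 0.149500

P(1.3) = 6×L_0(1.3) + (-6)×L_1(1.3) + 17×L_2(1.3) + 10×L_3(1.3)
P(1.3) = 21.007500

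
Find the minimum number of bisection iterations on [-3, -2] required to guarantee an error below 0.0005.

We need (b-a)/2^n ≤ 0.0005
(-2 - (-3))/2^n ≤ 0.0005
1/2^n ≤ 0.0005
2^n ≥ 2000
n ≥ log₂(2000) = 10.97
n ≥ 11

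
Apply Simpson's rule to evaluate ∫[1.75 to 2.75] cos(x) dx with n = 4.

f(x) = cos(x)
a = 1.75, b = 2.75, n = 4
h = (b - a)/n = 0.250000

Simpson's rule: (h/3)[f(x₀) + 4f(x₁) + 2f(x₂) + ... + f(xₙ)]

x_0 = 1.7500, f(x_0) = -0.178246, coefficient = 1
x_1 = 2.0000, f(x_1) = -0.416147, coefficient = 4
x_2 = 2.2500, f(x_2) = -0.628174, coefficient = 2
x_3 = 2.5000, f(x_3) = -0.801144, coefficient = 4
x_4 = 2.7500, f(x_4) = -0.924302, coefficient = 1

I ≈ (0.250000/3) × -7.228057 = -0.602338
Exact value: -0.602325
Error: 0.000013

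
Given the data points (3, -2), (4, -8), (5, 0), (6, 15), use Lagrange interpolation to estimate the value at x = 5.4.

Lagrange interpolation formula:
P(x) = Σ yᵢ × Lᵢ(x)
where Lᵢ(x) = Π_{j≠i} (x - xⱼ)/(xᵢ - xⱼ)

L_0(5.4) = (5.4 - 4)/(3 - 4) × (5.4 - 5)/(3 - 5) × (5.4 - 6)/(3 - 6) = 0.056000
L_1(5.4) = (5.4 - 3)/(4 - 3) × (5.4 - 5)/(4 - 5) × (5.4 - 6)/(4 - 6) = -0.288000
L_2(5.4) = (5.4 - 3)/(5 - 3) × (5.4 - 4)/(5 - 4) × (5.4 - 6)/(5 - 6) = 1.008000
L_3(5.4) = (5.4 - 3)/(6 - 3) × (5.4 - 4)/(6 - 4) × (5.4 - 5)/(6 - 5) = 0.224000

P(5.4) = (-2)×L_0(5.4) + (-8)×L_1(5.4) + 0×L_2(5.4) + 15×L_3(5.4)
P(5.4) = 5.552000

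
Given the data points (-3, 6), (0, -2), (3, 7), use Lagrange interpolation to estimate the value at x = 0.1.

Lagrange interpolation formula:
P(x) = Σ yᵢ × Lᵢ(x)
where Lᵢ(x) = Π_{j≠i} (x - xⱼ)/(xᵢ - xⱼ)

L_0(0.1) = (0.1 - 0)/(-3 - 0) × (0.1 - 3)/(-3 - 3) = -0.016111
L_1(0.1) = (0.1 - (-3))/(0 - (-3)) × (0.1 - 3)/(0 - 3) = 0.998889
L_2(0.1) = (0.1 - (-3))/(3 - (-3)) × (0.1 - 0)/(3 - 0) = 0.017222

P(0.1) = 6×L_0(0.1) + (-2)×L_1(0.1) + 7×L_2(0.1)
P(0.1) = -1.973889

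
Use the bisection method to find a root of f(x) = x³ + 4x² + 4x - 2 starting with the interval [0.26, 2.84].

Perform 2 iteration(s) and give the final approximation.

f(x) = x³ + 4x² + 4x - 2
Initial interval: [0.26, 2.84]

Iteration 1:
  c_1 = (0.260000 + 2.840000)/2 = 1.550000
  f(c_1) = f(1.550000) = 17.533875
  f(a) × f(c) < 0, new interval: [0.260000, 1.550000]
Iteration 2:
  c_2 = (0.260000 + 1.550000)/2 = 0.905000
  f(c_2) = f(0.905000) = 5.637318
  f(a) × f(c) < 0, new interval: [0.260000, 0.905000]

After 2 iteration(s), the approximation is c_2 = 0.905000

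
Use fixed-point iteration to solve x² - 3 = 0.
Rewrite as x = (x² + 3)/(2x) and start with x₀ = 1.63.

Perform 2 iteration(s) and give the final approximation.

Equation: x² - 3 = 0
Fixed-point form: x = (x² + 3)/(2x)
x₀ = 1.63

x_1 = g(1.630000) = 1.735245
x_2 = g(1.735245) = 1.732054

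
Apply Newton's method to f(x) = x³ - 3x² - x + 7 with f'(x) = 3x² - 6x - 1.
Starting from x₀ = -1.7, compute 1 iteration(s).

f(x) = x³ - 3x² - x + 7
f'(x) = 3x² - 6x - 1
x₀ = -1.7

Newton-Raphson formula: x_{n+1} = x_n - f(x_n)/f'(x_n)

Iteration 1:
  f(-1.700000) = -4.883000
  f'(-1.700000) = 17.870000
  x_1 = -1.700000 - (-4.883000)/17.870000 = -1.426749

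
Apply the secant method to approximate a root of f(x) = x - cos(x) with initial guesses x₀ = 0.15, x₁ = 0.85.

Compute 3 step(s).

f(x) = x - cos(x)
x₀ = 0.15, x₁ = 0.85

Secant formula: x_{n+1} = x_n - f(x_n)(x_n - x_{n-1})/(f(x_n) - f(x_{n-1}))

Iteration 1:
  f(0.150000) = -0.838771
  f(0.850000) = 0.190017
  x_2 = 0.850000 - 0.190017×(0.850000 - 0.150000)/(0.190017 - (-0.838771))
       = 0.720710
Iteration 2:
  f(0.850000) = 0.190017
  f(0.720710) = -0.030627
  x_3 = 0.720710 - (-0.030627)×(0.720710 - 0.850000)/(-0.030627 - 0.190017)
       = 0.738657
Iteration 3:
  f(0.720710) = -0.030627
  f(0.738657) = -0.000717
  x_4 = 0.738657 - (-0.000717)×(0.738657 - 0.720710)/(-0.000717 - (-0.030627))
       = 0.739087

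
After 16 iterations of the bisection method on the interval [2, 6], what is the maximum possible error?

Bisection error bound: |error| ≤ (b-a)/2^n
|error| ≤ (6 - 2)/2^16 = 4/2^16
|error| ≤ 0.0000610352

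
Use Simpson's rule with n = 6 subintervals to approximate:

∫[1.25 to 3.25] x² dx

f(x) = x²
a = 1.25, b = 3.25, n = 6
h = (b - a)/n = 0.333333

Simpson's rule: (h/3)[f(x₀) + 4f(x₁) + 2f(x₂) + ... + f(xₙ)]

x_0 = 1.2500, f(x_0) = 1.562500, coefficient = 1
x_1 = 1.5833, f(x_1) = 2.506944, coefficient = 4
x_2 = 1.9167, f(x_2) = 3.673611, coefficient = 2
x_3 = 2.2500, f(x_3) = 5.062500, coefficient = 4
x_4 = 2.5833, f(x_4) = 6.673611, coefficient = 2
x_5 = 2.9167, f(x_5) = 8.506944, coefficient = 4
x_6 = 3.2500, f(x_6) = 10.562500, coefficient = 1

I ≈ (0.333333/3) × 97.125000 = 10.791667
Exact value: 10.791667
Error: 0.000000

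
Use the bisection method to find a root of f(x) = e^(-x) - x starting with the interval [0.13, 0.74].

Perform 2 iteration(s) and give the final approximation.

f(x) = e^(-x) - x
Initial interval: [0.13, 0.74]

Iteration 1:
  c_1 = (0.130000 + 0.740000)/2 = 0.435000
  f(c_1) = f(0.435000) = 0.212265
  f(a) × f(c) ≥ 0, new interval: [0.435000, 0.740000]
Iteration 2:
  c_2 = (0.435000 + 0.740000)/2 = 0.587500
  f(c_2) = f(0.587500) = -0.031785
  f(a) × f(c) < 0, new interval: [0.435000, 0.587500]

After 2 iteration(s), the approximation is c_2 = 0.587500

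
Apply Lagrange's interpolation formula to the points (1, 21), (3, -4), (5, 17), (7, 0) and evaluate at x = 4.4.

Lagrange interpolation formula:
P(x) = Σ yᵢ × Lᵢ(x)
where Lᵢ(x) = Π_{j≠i} (x - xⱼ)/(xᵢ - xⱼ)

L_0(4.4) = (4.4 - 3)/(1 - 3) × (4.4 - 5)/(1 - 5) × (4.4 - 7)/(1 - 7) = -0.045500
L_1(4.4) = (4.4 - 1)/(3 - 1) × (4.4 - 5)/(3 - 5) × (4.4 - 7)/(3 - 7) = 0.331500
L_2(4.4) = (4.4 - 1)/(5 - 1) × (4.4 - 3)/(5 - 3) × (4.4 - 7)/(5 - 7) = 0.773500
L_3(4.4) = (4.4 - 1)/(7 - 1) × (4.4 - 3)/(7 - 3) × (4.4 - 5)/(7 - 5) = -0.059500

P(4.4) = 21×L_0(4.4) + (-4)×L_1(4.4) + 17×L_2(4.4) + 0×L_3(4.4)
P(4.4) = 10.868000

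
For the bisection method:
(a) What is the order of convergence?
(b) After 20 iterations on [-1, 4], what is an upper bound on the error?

(a) Bisection has linear (order 1) convergence; the error is halved each step.

(b) Error bound = (b-a)/2^n = (4 - (-1))/2^{20}
    = 5/2^{20}

(a) 1 (linear); (b) error ≤ 4.77e-06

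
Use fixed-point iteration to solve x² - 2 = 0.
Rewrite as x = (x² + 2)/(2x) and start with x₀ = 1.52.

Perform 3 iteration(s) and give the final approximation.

Equation: x² - 2 = 0
Fixed-point form: x = (x² + 2)/(2x)
x₀ = 1.52

x_1 = g(1.520000) = 1.417895
x_2 = g(1.417895) = 1.414218
x_3 = g(1.414218) = 1.414214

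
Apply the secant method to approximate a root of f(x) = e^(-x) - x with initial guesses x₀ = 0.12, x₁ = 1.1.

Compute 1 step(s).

f(x) = e^(-x) - x
x₀ = 0.12, x₁ = 1.1

Secant formula: x_{n+1} = x_n - f(x_n)(x_n - x_{n-1})/(f(x_n) - f(x_{n-1}))

Iteration 1:
  f(0.120000) = 0.766920
  f(1.100000) = -0.767129
  x_2 = 1.100000 - (-0.767129)×(1.100000 - 0.120000)/(-0.767129 - 0.766920)
       = 0.609933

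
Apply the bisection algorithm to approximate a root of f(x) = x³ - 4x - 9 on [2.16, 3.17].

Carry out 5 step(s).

f(x) = x³ - 4x - 9
Initial interval: [2.16, 3.17]

Iteration 1:
  c_1 = (2.160000 + 3.170000)/2 = 2.665000
  f(c_1) = f(2.665000) = -0.732570
  f(a) × f(c) ≥ 0, new interval: [2.665000, 3.170000]
Iteration 2:
  c_2 = (2.665000 + 3.170000)/2 = 2.917500
  f(c_2) = f(2.917500) = 4.163195
  f(a) × f(c) < 0, new interval: [2.665000, 2.917500]
Iteration 3:
  c_3 = (2.665000 + 2.917500)/2 = 2.791250
  f(c_3) = f(2.791250) = 1.581842
  f(a) × f(c) < 0, new interval: [2.665000, 2.791250]
Iteration 4:
  c_4 = (2.665000 + 2.791250)/2 = 2.728125
  f(c_4) = f(2.728125) = 0.392023
  f(a) × f(c) < 0, new interval: [2.665000, 2.728125]
Iteration 5:
  c_5 = (2.665000 + 2.728125)/2 = 2.696562
  f(c_5) = f(2.696562) = -0.178332
  f(a) × f(c) ≥ 0, new interval: [2.696562, 2.728125]

After 5 iteration(s), the approximation is c_5 = 2.696562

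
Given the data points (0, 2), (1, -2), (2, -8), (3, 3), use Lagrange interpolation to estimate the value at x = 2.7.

Lagrange interpolation formula:
P(x) = Σ yᵢ × Lᵢ(x)
where Lᵢ(x) = Π_{j≠i} (x - xⱼ)/(xᵢ - xⱼ)

L_0(2.7) = (2.7 - 1)/(0 - 1) × (2.7 - 2)/(0 - 2) × (2.7 - 3)/(0 - 3) = 0.059500
L_1(2.7) = (2.7 - 0)/(1 - 0) × (2.7 - 2)/(1 - 2) × (2.7 - 3)/(1 - 3) = -0.283500
L_2(2.7) = (2.7 - 0)/(2 - 0) × (2.7 - 1)/(2 - 1) × (2.7 - 3)/(2 - 3) = 0.688500
L_3(2.7) = (2.7 - 0)/(3 - 0) × (2.7 - 1)/(3 - 1) × (2.7 - 2)/(3 - 2) = 0.535500

P(2.7) = 2×L_0(2.7) + (-2)×L_1(2.7) + (-8)×L_2(2.7) + 3×L_3(2.7)
P(2.7) = -3.215500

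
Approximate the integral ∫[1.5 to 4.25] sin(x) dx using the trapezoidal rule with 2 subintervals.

f(x) = sin(x)
a = 1.5, b = 4.25, n = 2
h = (b - a)/n = 1.375000

Trapezoidal rule: (h/2)[f(x₀) + 2f(x₁) + 2f(x₂) + ... + f(xₙ)]

x_0 = 1.5000, f(x_0) = 0.997495, coefficient = 1
x_1 = 2.8750, f(x_1) = 0.263446, coefficient = 2
x_2 = 4.2500, f(x_2) = -0.894989, coefficient = 1

I ≈ (1.375000/2) × 0.629398 = 0.432711
Exact value: 0.516825
Error: 0.084114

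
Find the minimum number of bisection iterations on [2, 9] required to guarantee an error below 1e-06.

We need (b-a)/2^n ≤ 1e-06
(9 - 2)/2^n ≤ 1e-06
7/2^n ≤ 1e-06
2^n ≥ 7000000
n ≥ log₂(7000000) = 22.74
n ≥ 23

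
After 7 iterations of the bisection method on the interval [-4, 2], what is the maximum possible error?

Bisection error bound: |error| ≤ (b-a)/2^n
|error| ≤ (2 - (-4))/2^7 = 6/2^7
|error| ≤ 0.0468750000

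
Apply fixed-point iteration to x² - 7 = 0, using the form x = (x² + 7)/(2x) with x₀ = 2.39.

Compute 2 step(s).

Equation: x² - 7 = 0
Fixed-point form: x = (x² + 7)/(2x)
x₀ = 2.39

x_1 = g(2.390000) = 2.659435
x_2 = g(2.659435) = 2.645787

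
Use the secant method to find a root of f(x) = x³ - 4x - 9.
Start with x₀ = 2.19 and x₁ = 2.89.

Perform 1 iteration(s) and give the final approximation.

f(x) = x³ - 4x - 9
x₀ = 2.19, x₁ = 2.89

Secant formula: x_{n+1} = x_n - f(x_n)(x_n - x_{n-1})/(f(x_n) - f(x_{n-1}))

Iteration 1:
  f(2.190000) = -7.256541
  f(2.890000) = 3.577569
  x_2 = 2.890000 - 3.577569×(2.890000 - 2.190000)/(3.577569 - (-7.256541))
       = 2.658851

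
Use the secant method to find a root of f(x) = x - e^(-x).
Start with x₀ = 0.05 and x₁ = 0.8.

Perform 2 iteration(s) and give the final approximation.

f(x) = x - e^(-x)
x₀ = 0.05, x₁ = 0.8

Secant formula: x_{n+1} = x_n - f(x_n)(x_n - x_{n-1})/(f(x_n) - f(x_{n-1}))

Iteration 1:
  f(0.050000) = -0.901229
  f(0.800000) = 0.350671
  x_2 = 0.800000 - 0.350671×(0.800000 - 0.050000)/(0.350671 - (-0.901229))
       = 0.589917
Iteration 2:
  f(0.800000) = 0.350671
  f(0.589917) = 0.035543
  x_3 = 0.589917 - 0.035543×(0.589917 - 0.800000)/(0.035543 - 0.350671)
       = 0.566221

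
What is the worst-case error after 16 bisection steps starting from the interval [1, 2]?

Bisection error bound: |error| ≤ (b-a)/2^n
|error| ≤ (2 - 1)/2^16 = 1/2^16
|error| ≤ 0.0000152588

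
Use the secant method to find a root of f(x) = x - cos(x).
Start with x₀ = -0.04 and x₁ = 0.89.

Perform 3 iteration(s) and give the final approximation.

f(x) = x - cos(x)
x₀ = -0.04, x₁ = 0.89

Secant formula: x_{n+1} = x_n - f(x_n)(x_n - x_{n-1})/(f(x_n) - f(x_{n-1}))

Iteration 1:
  f(-0.040000) = -1.039200
  f(0.890000) = 0.260588
  x_2 = 0.890000 - 0.260588×(0.890000 - (-0.040000))/(0.260588 - (-1.039200))
       = 0.703549
Iteration 2:
  f(0.890000) = 0.260588
  f(0.703549) = -0.059002
  x_3 = 0.703549 - (-0.059002)×(0.703549 - 0.890000)/(-0.059002 - 0.260588)
       = 0.737971
Iteration 3:
  f(0.703549) = -0.059002
  f(0.737971) = -0.001864
  x_4 = 0.737971 - (-0.001864)×(0.737971 - 0.703549)/(-0.001864 - (-0.059002))
       = 0.739094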